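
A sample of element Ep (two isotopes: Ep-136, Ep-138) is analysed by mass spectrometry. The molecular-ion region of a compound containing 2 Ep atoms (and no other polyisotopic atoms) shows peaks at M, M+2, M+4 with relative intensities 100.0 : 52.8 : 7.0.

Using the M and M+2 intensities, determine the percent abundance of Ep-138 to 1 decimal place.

Let p = fractional abundance of Ep-136. I(M+2)/I(M) = [C(2,1)·p^1·(1−p)] / p^2 = 2·(1−p)/p = 52.8/100.0 = 0.5280
(1−p)/p = 0.5280/2 = 0.2640  ⇒  p = 1/(1 + 0.2640) = 0.7911
Ep-136: 79.1%, Ep-138: 20.9%.

20.9%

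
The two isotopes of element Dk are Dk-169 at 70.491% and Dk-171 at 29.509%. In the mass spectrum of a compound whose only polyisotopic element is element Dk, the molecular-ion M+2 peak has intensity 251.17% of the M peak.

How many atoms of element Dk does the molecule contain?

For n independent Dk atoms, I(M+2)/I(M) = n · (abundance Dk-171) / (abundance Dk-169) = n · 0.29509/0.70491.
n = 2.5117 × 0.70491/0.29509 = 6.00 ≈ 6

6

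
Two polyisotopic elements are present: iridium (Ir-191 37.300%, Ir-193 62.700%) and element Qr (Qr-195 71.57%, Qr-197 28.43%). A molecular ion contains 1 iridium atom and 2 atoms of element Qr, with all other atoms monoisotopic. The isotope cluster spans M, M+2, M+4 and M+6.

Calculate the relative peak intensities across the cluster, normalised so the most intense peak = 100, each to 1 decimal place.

40.4 : 100.0 : 60.3 : 10.7

Iridium pattern (n=1): 0.3730 : 0.6270
Element Qr pattern (n=2): 0.51222649 : 0.40694702 : 0.08082649
Convolve the two distributions (both contribute in 2-u steps):
  M: 0.3730×0.51222649 = 0.191060
  M+2: 0.3730×0.40694702 + 0.6270×0.51222649 = 0.472957
  M+4: 0.3730×0.08082649 + 0.6270×0.40694702 = 0.285304
  M+6: 0.6270×0.08082649 = 0.050678
Scale to base peak (0.472957) = 100: 40.4 : 100.0 : 60.3 : 10.7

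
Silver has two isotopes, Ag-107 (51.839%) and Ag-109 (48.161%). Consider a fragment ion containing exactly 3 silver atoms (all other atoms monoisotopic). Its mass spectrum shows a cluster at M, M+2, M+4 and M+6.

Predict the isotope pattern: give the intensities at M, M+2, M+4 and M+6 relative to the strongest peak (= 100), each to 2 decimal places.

35.88 : 100.00 : 92.90 : 28.77

The 3 Ag atoms are independent, so intensities follow the terms of (0.51839 + 0.48161)^3.
P(M) = 0.51839^3 = 0.139306
P(M+2) = 3 × 0.51839^2 × 0.48161^1 = 0.388267
P(M+4) = 3 × 0.51839^1 × 0.48161^2 = 0.360719
P(M+6) = 0.48161^3 = 0.111709
The M+2 peak is largest (0.388267); scaling to 100 gives 35.88 : 100.00 : 92.90 : 28.77.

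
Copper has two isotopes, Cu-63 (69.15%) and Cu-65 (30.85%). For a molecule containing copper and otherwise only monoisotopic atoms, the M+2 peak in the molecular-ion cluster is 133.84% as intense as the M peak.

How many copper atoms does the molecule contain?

With n Cu atoms, P(M+2)/P(M) = C(n,1)·p^(n−1)q / p^n = n·q/p = n · 0.3085/0.6915.
n = 1.3384 × 0.6915/0.3085 = 3.00 ≈ 3

3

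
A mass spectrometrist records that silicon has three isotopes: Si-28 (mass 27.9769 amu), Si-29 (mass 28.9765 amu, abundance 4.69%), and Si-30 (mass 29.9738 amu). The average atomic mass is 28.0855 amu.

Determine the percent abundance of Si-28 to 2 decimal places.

92.22%

The remaining 95.31% is split between Si-28 (fraction x) and Si-30 (fraction 0.9531 − x).
Substituting: 27.9769x + 29.9738(0.9531 − x) = 26.72650215
(27.9769 − 29.9738)x = -1.84152663  ⇒  x = 0.92219, y = 0.03091
Si-28: 92.22%, Si-30: 3.09%.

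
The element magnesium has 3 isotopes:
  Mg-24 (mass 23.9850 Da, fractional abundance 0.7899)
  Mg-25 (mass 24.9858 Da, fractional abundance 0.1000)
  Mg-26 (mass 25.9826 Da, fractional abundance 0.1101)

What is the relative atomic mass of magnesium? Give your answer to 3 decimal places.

24.305 Da

Ar = Σ fᵢ·mᵢ = 0.7899 × 23.9850 + 0.1000 × 24.9858 + 0.1101 × 25.9826
= 18.94575 + 2.49858 + 2.86068 = 24.30501 Da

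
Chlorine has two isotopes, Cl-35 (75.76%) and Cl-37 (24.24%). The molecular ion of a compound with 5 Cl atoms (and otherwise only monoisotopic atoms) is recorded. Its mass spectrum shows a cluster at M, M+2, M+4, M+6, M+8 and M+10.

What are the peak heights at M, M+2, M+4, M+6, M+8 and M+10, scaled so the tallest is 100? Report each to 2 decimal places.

62.51 : 100.00 : 63.99 : 20.47 : 3.28 : 0.21

Each Cl atom is independently Cl-35 (p = 0.7576) or Cl-37 (q = 0.2424); the cluster is the binomial expansion (p + q)^5.
P(M) = 0.7576^5 = 0.249574
P(M+2) = 5 × 0.7576^4 × 0.2424^1 = 0.399266
P(M+4) = 10 × 0.7576^3 × 0.2424^2 = 0.255497
P(M+6) = 10 × 0.7576^2 × 0.2424^3 = 0.081748
P(M+8) = 5 × 0.7576^1 × 0.2424^4 = 0.013078
P(M+10) = 0.2424^5 = 0.000837
The M+2 peak is largest (0.399266); scaling to 100 gives 62.51 : 100.00 : 63.99 : 20.47 : 3.28 : 0.21.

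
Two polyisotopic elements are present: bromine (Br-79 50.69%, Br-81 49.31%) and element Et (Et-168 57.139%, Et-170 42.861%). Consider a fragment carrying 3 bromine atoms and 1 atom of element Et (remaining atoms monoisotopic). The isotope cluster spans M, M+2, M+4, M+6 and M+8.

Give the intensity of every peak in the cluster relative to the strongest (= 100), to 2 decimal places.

19.89 : 72.96 : 100.00 : 60.66 : 13.73

Bromine pattern (n=3): 0.13024674 : 0.3801026 : 0.36975457 : 0.11989609
Element Et pattern (n=1): 0.57139 : 0.42861
Convolve the two distributions (both contribute in 2-u steps):
  M: 0.13024674×0.57139 = 0.074422
  M+2: 0.13024674×0.42861 + 0.3801026×0.57139 = 0.273012
  M+4: 0.3801026×0.42861 + 0.36975457×0.57139 = 0.374190
  M+6: 0.36975457×0.42861 + 0.11989609×0.57139 = 0.226988
  M+8: 0.11989609×0.42861 = 0.051389
Scale to base peak (0.374190) = 100: 19.89 : 72.96 : 100.00 : 60.66 : 13.73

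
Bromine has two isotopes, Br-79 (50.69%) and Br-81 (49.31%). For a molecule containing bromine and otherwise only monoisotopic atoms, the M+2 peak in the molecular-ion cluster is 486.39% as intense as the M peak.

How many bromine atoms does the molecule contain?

5

The M+2/M ratio from n Br atoms is n · q/p = n · 0.4931/0.5069.
n = 4.8639 × 0.5069/0.4931 = 5.00 ≈ 5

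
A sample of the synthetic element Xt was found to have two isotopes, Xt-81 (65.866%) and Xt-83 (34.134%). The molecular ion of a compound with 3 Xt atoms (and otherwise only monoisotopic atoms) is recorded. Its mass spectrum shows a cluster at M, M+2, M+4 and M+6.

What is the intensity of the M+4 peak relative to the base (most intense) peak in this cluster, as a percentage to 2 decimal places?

Term probabilities: M 0.2857, M+2 0.4443, M+4 0.2302, M+6 0.0398. Base peak = M+2.
P(M+2) = C(3,1) × 0.65866^2 × 0.34134^1 = 3 × 0.433833 × 0.34134 = 0.444254 (base)
P(M+4) = C(3,2) × 0.65866^1 × 0.34134^2 = 3 × 0.65866 × 0.116513 = 0.230227
Relative intensity = 0.230227 / 0.444254 × 100 = 51.82

51.82%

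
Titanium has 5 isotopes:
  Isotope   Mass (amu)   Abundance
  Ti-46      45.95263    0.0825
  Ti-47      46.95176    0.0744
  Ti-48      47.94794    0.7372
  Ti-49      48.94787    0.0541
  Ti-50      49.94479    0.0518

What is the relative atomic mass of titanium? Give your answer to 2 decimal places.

The abundance-weighted mean is 0.0825 × 45.95263 + 0.0744 × 46.95176 + 0.7372 × 47.94794 + 0.0541 × 48.94787 + 0.0518 × 49.94479
= 3.791092 + 3.493211 + 35.347221 + 2.648080 + 2.587140 = 47.866744 amu

47.87 amu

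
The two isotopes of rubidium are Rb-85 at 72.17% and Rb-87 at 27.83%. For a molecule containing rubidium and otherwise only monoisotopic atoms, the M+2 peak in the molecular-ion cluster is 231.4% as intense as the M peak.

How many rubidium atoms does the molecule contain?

6

With n Rb atoms, P(M+2)/P(M) = C(n,1)·p^(n−1)q / p^n = n·q/p = n · 0.2783/0.7217.
n = 2.314 × 0.7217/0.2783 = 6.00 ≈ 6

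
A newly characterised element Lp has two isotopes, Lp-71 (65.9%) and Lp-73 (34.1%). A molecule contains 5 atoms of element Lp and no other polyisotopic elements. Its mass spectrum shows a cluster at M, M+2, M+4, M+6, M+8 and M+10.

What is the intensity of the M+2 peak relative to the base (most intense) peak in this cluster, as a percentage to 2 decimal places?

Term probabilities: M 0.1243, M+2 0.3216, M+4 0.3328, M+6 0.1722, M+8 0.0446, M+10 0.0046. Base peak = M+4.
P(M+4) = C(5,2) × 0.659^3 × 0.341^2 = 10 × 0.28619118 × 0.116281 = 0.332786 (base)
P(M+2) = C(5,1) × 0.659^4 × 0.341^1 = 5 × 0.18859999 × 0.3410 = 0.321563
Relative intensity = 0.321563 / 0.332786 × 100 = 96.63

96.63%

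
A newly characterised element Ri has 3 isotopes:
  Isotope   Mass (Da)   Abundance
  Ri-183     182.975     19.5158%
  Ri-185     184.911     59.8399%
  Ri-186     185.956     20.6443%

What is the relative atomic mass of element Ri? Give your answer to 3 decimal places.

Weight each isotope mass by its fractional abundance: 0.195158 × 182.975 + 0.598399 × 184.911 + 0.206443 × 185.956
= 35.7090 + 110.6506 + 38.3893 = 184.7489 Da

184.749 Da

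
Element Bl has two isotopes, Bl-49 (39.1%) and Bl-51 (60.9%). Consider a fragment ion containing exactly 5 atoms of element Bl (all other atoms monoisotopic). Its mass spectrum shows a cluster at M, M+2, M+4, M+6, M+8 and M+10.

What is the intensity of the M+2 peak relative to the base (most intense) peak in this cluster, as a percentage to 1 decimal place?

Binomial terms of (0.391 + 0.609)^5: M 0.0091, M+2 0.0712, M+4 0.2217, M+6 0.3453, M+8 0.2689, M+10 0.0838 → M+6 is the base peak.
P(M+6) = C(5,3) × 0.391^2 × 0.609^3 = 10 × 0.152881 × 0.22586653 = 0.345307 (base)
P(M+2) = C(5,1) × 0.391^4 × 0.609^1 = 5 × 0.0233726 × 0.6090 = 0.071170
Relative intensity = 0.071170 / 0.345307 × 100 = 20.6

20.6%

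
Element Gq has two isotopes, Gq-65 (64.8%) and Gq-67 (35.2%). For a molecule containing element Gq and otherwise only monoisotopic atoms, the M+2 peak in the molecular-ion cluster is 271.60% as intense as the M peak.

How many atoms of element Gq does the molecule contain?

For n independent Gq atoms, I(M+2)/I(M) = n · (abundance Gq-67) / (abundance Gq-65) = n · 0.352/0.648.
n = 2.7160 × 0.648/0.352 = 5.00 ≈ 5

5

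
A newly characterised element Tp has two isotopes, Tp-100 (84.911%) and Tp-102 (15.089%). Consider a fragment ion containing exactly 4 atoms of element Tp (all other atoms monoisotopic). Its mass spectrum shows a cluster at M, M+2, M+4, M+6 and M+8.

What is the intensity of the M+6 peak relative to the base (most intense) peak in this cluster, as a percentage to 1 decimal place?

(0.84911 + 0.15089)^4 gives M 0.5198, M+2 0.3695, M+4 0.0985, M+6 0.0117, M+8 0.0005; the largest is M.
P(M) = C(4,0) × 0.84911^4 × 0.15089^0 = 1 × 0.5198234 × 1.0000 = 0.519823 (base)
P(M+6) = C(4,3) × 0.84911^1 × 0.15089^3 = 4 × 0.84911 × 0.00343543 = 0.011668
Relative intensity = 0.011668 / 0.519823 × 100 = 2.2

2.2%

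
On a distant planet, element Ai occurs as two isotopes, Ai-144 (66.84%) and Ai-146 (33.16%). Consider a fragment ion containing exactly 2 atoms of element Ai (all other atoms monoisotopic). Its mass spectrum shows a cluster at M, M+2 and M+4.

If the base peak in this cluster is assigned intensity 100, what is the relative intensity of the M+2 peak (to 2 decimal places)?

99.22

Term probabilities: M 0.4468, M+2 0.4433, M+4 0.1100. Base peak = M.
P(M) = C(2,0) × 0.6684^2 × 0.3316^0 = 1 × 0.44675856 × 1.0000 = 0.446759 (base)
P(M+2) = C(2,1) × 0.6684^1 × 0.3316^1 = 2 × 0.6684 × 0.3316 = 0.443283
Relative intensity = 0.443283 / 0.446759 × 100 = 99.22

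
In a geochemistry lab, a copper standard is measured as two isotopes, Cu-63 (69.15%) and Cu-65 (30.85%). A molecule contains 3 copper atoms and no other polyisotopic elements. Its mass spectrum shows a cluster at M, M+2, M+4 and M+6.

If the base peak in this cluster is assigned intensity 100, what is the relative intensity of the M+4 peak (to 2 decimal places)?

44.61

Binomial terms of (0.6915 + 0.3085)^3: M 0.3307, M+2 0.4425, M+4 0.1974, M+6 0.0294 → M+2 is the base peak.
P(M+2) = C(3,1) × 0.6915^2 × 0.3085^1 = 3 × 0.47817225 × 0.3085 = 0.442548 (base)
P(M+4) = C(3,2) × 0.6915^1 × 0.3085^2 = 3 × 0.6915 × 0.09517225 = 0.197435
Relative intensity = 0.197435 / 0.442548 × 100 = 44.61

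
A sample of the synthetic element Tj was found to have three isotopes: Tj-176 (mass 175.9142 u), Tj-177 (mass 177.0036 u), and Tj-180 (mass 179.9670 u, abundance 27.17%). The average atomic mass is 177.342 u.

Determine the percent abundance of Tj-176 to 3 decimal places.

Let x and y be the fractions of Tj-176 and Tj-177. Then x + y = 1 − 0.2717 = 0.7283 and 175.9142x + 177.0036y = 177.342 − 0.2717×179.9670 = 128.4449661.
Substituting: 175.9142x + 177.0036(0.7283 − x) = 128.4449661
(175.9142 − 177.0036)x = -0.46675578  ⇒  x = 0.42845, y = 0.29985
Tj-176: 42.845%, Tj-177: 29.985%.

42.845%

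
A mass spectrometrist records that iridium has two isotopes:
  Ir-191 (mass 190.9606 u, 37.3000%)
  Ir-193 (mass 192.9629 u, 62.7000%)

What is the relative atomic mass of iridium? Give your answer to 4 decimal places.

192.2160 u

Average mass = Σ (abundance × isotope mass) = 0.373000 × 190.9606 + 0.627000 × 192.9629
= 71.22830 + 120.98774 = 192.21604 u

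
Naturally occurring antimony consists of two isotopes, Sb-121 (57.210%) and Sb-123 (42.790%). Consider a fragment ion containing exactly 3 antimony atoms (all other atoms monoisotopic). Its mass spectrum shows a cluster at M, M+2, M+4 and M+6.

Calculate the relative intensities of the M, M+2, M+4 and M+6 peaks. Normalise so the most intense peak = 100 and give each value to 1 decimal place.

The 3 Sb atoms are independent, so intensities follow the terms of (0.57210 + 0.42790)^3.
P(M) = 0.57210^3 = 0.187247
P(M+2) = 3 × 0.57210^2 × 0.42790^1 = 0.420153
P(M+4) = 3 × 0.57210^1 × 0.42790^2 = 0.314252
P(M+6) = 0.42790^3 = 0.078348
The M+2 peak is largest (0.420153); scaling to 100 gives 44.6 : 100.0 : 74.8 : 18.6.

44.6 : 100.0 : 74.8 : 18.6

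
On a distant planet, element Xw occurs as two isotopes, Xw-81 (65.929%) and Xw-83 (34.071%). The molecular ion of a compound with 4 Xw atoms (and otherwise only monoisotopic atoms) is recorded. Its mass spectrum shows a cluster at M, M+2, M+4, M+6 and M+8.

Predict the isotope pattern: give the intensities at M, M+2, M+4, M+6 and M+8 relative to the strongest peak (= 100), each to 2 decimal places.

48.38 : 100.00 : 77.52 : 26.71 : 3.45

Expanding (0.65929 + 0.34071)^4:
P(M) = 0.65929^4 = 0.188932
P(M+2) = 4 × 0.65929^3 × 0.34071^1 = 0.390548
P(M+4) = 6 × 0.65929^2 × 0.34071^2 = 0.302743
P(M+6) = 4 × 0.65929^1 × 0.34071^3 = 0.104302
P(M+8) = 0.34071^4 = 0.013475
The M+2 peak is largest (0.390548); scaling to 100 gives 48.38 : 100.00 : 77.52 : 26.71 : 3.45.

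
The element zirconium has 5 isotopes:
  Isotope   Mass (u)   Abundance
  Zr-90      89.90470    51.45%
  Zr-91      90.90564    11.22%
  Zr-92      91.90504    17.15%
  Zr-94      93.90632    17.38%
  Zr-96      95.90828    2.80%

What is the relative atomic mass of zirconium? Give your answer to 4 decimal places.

Weight each isotope mass by its fractional abundance: 0.5145 × 89.90470 + 0.1122 × 90.90564 + 0.1715 × 91.90504 + 0.1738 × 93.90632 + 0.0280 × 95.90828
= 46.255968 + 10.199613 + 15.761714 + 16.320918 + 2.685432 = 91.223645 u

91.2236 u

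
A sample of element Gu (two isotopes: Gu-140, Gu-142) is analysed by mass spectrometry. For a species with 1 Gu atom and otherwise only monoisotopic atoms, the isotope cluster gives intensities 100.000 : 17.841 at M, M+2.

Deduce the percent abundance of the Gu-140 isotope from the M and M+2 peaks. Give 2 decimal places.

If p is the fraction of Gu that is Gu-140, then I(M+2)/I(M) = [C(1,1)·p^0·(1−p)] / p^1 = 1·(1−p)/p = 17.841/100.000 = 0.1784
(1−p)/p = 0.1784/1 = 0.1784  ⇒  p = 1/(1 + 0.1784) = 0.8486
Gu-140: 84.86%, Gu-142: 15.14%.

84.86%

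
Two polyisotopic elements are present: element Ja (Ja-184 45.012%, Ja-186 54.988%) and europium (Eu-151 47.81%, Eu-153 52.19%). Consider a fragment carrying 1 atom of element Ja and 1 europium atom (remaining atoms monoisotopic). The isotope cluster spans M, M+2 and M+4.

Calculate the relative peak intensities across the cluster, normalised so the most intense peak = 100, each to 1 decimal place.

Element Ja pattern (n=1): 0.45012 : 0.54988
Europium pattern (n=1): 0.4781 : 0.5219
Convolve the two distributions (both contribute in 2-u steps):
  M: 0.45012×0.4781 = 0.215202
  M+2: 0.45012×0.5219 + 0.54988×0.4781 = 0.497815
  M+4: 0.54988×0.5219 = 0.286982
Scale to base peak (0.497815) = 100: 43.2 : 100.0 : 57.6

43.2 : 100.0 : 57.6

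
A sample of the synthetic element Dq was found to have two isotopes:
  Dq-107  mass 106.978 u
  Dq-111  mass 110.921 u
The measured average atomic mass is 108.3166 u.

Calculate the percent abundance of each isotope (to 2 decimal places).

Dq-107: 66.05%, Dq-111: 33.95%

With x = fraction of Dq-107 (so Dq-111 is 1 − x):
106.978·x + 110.921·(1 − x) = 108.3166
(106.978 − 110.921)·x = 108.3166 − 110.921
x = -2.6044 / -3.943 = 0.66051 → 66.05% Dq-107, 33.95% Dq-111.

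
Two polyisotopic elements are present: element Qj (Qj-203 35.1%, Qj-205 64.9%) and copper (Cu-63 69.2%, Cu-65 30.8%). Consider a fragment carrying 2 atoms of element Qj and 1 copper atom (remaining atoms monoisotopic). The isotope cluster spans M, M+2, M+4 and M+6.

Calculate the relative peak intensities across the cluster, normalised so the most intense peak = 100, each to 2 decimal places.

Element Qj pattern (n=2): 0.123201 : 0.455598 : 0.421201
Copper pattern (n=1): 0.6920 : 0.3080
Convolve the two distributions (both contribute in 2-u steps):
  M: 0.123201×0.6920 = 0.085255
  M+2: 0.123201×0.3080 + 0.455598×0.6920 = 0.353220
  M+4: 0.455598×0.3080 + 0.421201×0.6920 = 0.431795
  M+6: 0.421201×0.3080 = 0.129730
Scale to base peak (0.431795) = 100: 19.74 : 81.80 : 100.00 : 30.04

19.74 : 81.80 : 100.00 : 30.04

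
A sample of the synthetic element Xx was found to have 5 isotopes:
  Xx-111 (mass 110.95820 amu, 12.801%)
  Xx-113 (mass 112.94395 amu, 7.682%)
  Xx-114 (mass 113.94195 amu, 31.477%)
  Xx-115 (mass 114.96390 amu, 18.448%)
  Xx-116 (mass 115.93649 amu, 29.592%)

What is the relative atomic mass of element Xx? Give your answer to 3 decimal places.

114.262 amu

The abundance-weighted mean is 0.12801 × 110.95820 + 0.07682 × 112.94395 + 0.31477 × 113.94195 + 0.18448 × 114.96390 + 0.29592 × 115.93649
= 14.203759 + 8.676354 + 35.865508 + 21.208540 + 34.307926 = 114.262087 amu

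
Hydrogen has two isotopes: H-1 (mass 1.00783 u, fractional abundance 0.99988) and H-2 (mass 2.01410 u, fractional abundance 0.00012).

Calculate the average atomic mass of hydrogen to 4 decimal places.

1.0080 u

Ar = Σ fᵢ·mᵢ = 0.99988 × 1.00783 + 0.00012 × 2.01410
= 1.007709 + 0.000242 = 1.007951 u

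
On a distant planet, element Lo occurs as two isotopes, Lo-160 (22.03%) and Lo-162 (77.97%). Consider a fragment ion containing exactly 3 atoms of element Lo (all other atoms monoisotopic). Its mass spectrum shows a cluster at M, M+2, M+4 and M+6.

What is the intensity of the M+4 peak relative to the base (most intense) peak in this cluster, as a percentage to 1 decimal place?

Term probabilities: M 0.0107, M+2 0.1135, M+4 0.4018, M+6 0.4740. Base peak = M+6.
P(M+6) = C(3,3) × 0.2203^0 × 0.7797^3 = 1 × 1.0000 × 0.47400465 = 0.474005 (base)
P(M+4) = C(3,2) × 0.2203^1 × 0.7797^2 = 3 × 0.2203 × 0.60793209 = 0.401782
Relative intensity = 0.401782 / 0.474005 × 100 = 84.8

84.8%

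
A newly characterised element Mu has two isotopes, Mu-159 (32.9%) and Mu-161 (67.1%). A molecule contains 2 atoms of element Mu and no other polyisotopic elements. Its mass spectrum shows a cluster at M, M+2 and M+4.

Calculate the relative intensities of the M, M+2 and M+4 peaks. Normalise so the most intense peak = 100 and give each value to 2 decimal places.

The 2 Mu atoms are independent, so intensities follow the terms of (0.329 + 0.671)^2.
P(M) = 0.329^2 = 0.108241
P(M+2) = 2 × 0.329^1 × 0.671^1 = 0.441518
P(M+4) = 0.671^2 = 0.450241
The M+4 peak is largest (0.450241); scaling to 100 gives 24.04 : 98.06 : 100.00.

24.04 : 98.06 : 100.00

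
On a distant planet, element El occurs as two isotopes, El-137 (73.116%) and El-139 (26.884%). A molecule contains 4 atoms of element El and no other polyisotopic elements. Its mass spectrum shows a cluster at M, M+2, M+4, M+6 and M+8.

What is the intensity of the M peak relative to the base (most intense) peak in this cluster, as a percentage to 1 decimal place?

Binomial terms of (0.73116 + 0.26884)^4: M 0.2858, M+2 0.4203, M+4 0.2318, M+6 0.0568, M+8 0.0052 → M+2 is the base peak.
P(M+2) = C(4,1) × 0.73116^3 × 0.26884^1 = 4 × 0.39087444 × 0.26884 = 0.420331 (base)
P(M) = C(4,0) × 0.73116^4 × 0.26884^0 = 1 × 0.28579176 × 1.0000 = 0.285792
Relative intensity = 0.285792 / 0.420331 × 100 = 68.0

68.0%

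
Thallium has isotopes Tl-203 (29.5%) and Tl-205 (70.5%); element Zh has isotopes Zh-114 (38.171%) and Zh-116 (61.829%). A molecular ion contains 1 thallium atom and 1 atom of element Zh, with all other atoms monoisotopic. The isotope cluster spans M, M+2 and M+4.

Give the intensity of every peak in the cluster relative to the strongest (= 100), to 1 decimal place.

Thallium pattern (n=1): 0.2950 : 0.7050
Element Zh pattern (n=1): 0.38171 : 0.61829
Convolve the two distributions (both contribute in 2-u steps):
  M: 0.2950×0.38171 = 0.112604
  M+2: 0.2950×0.61829 + 0.7050×0.38171 = 0.451501
  M+4: 0.7050×0.61829 = 0.435894
Scale to base peak (0.451501) = 100: 24.9 : 100.0 : 96.5

24.9 : 100.0 : 96.5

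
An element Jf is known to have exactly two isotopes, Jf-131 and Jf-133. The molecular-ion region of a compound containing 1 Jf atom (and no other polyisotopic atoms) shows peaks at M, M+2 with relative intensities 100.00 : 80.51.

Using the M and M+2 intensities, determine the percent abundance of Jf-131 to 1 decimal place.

55.4%

Let p = fractional abundance of Jf-131. I(M+2)/I(M) = [C(1,1)·p^0·(1−p)] / p^1 = 1·(1−p)/p = 80.51/100.00 = 0.8051
(1−p)/p = 0.8051/1 = 0.8051  ⇒  p = 1/(1 + 0.8051) = 0.5540
Jf-131: 55.4%, Jf-133: 44.6%.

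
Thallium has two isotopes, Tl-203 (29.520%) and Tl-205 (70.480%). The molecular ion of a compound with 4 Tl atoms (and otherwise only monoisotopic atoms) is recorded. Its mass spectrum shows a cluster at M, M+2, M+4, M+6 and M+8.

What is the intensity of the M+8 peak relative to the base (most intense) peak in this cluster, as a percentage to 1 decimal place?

Binomial terms of (0.29520 + 0.70480)^4: M 0.0076, M+2 0.0725, M+4 0.2597, M+6 0.4134, M+8 0.2468 → M+6 is the base peak.
P(M+6) = C(4,3) × 0.29520^1 × 0.70480^3 = 4 × 0.2952 × 0.35010449 = 0.413403 (base)
P(M+8) = C(4,4) × 0.29520^0 × 0.70480^4 = 1 × 1.0000 × 0.24675365 = 0.246754
Relative intensity = 0.246754 / 0.413403 × 100 = 59.7

59.7%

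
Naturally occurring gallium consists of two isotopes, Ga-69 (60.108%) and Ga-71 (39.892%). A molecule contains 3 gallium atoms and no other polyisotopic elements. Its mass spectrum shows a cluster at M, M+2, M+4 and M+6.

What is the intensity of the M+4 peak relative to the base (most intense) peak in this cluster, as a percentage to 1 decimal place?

66.4%

Binomial terms of (0.60108 + 0.39892)^3: M 0.2172, M+2 0.4324, M+4 0.2870, M+6 0.0635 → M+2 is the base peak.
P(M+2) = C(3,1) × 0.60108^2 × 0.39892^1 = 3 × 0.36129717 × 0.39892 = 0.432386 (base)
P(M+4) = C(3,2) × 0.60108^1 × 0.39892^2 = 3 × 0.60108 × 0.15913717 = 0.286963
Relative intensity = 0.286963 / 0.432386 × 100 = 66.4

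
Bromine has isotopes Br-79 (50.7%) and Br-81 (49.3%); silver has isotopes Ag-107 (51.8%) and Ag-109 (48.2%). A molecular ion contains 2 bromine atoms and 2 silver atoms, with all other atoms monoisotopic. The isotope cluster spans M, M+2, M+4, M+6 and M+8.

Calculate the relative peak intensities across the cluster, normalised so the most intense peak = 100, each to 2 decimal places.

Bromine pattern (n=2): 0.257049 : 0.499902 : 0.243049
Silver pattern (n=2): 0.268324 : 0.499352 : 0.232324
Convolve the two distributions (both contribute in 2-u steps):
  M: 0.257049×0.268324 = 0.068972
  M+2: 0.257049×0.499352 + 0.499902×0.268324 = 0.262494
  M+4: 0.257049×0.232324 + 0.499902×0.499352 + 0.243049×0.268324 = 0.374562
  M+6: 0.499902×0.232324 + 0.243049×0.499352 = 0.237506
  M+8: 0.243049×0.232324 = 0.056466
Scale to base peak (0.374562) = 100: 18.41 : 70.08 : 100.00 : 63.41 : 15.08

18.41 : 70.08 : 100.00 : 63.41 : 15.08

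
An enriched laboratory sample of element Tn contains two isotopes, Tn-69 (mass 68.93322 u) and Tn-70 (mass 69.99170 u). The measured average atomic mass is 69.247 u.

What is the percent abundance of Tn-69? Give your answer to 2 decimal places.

70.36%

Let x be the fractional abundance of Tn-69; then Tn-70 has abundance 1 − x.
68.93322·x + 69.99170·(1 − x) = 69.247
(68.93322 − 69.99170)·x = 69.247 − 69.99170
x = -0.74470 / -1.05848 = 0.70356 → 70.36% Tn-69, 29.64% Tn-70.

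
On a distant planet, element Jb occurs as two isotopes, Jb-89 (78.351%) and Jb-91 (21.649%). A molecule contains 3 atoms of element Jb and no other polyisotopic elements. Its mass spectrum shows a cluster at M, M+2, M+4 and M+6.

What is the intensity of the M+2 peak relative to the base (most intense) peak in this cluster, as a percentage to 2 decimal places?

82.89%

(0.78351 + 0.21649)^3 gives M 0.4810, M+2 0.3987, M+4 0.1102, M+6 0.0101; the largest is M.
P(M) = C(3,0) × 0.78351^3 × 0.21649^0 = 1 × 0.48098732 × 1.0000 = 0.480987 (base)
P(M+2) = C(3,1) × 0.78351^2 × 0.21649^1 = 3 × 0.61388792 × 0.21649 = 0.398702
Relative intensity = 0.398702 / 0.480987 × 100 = 82.89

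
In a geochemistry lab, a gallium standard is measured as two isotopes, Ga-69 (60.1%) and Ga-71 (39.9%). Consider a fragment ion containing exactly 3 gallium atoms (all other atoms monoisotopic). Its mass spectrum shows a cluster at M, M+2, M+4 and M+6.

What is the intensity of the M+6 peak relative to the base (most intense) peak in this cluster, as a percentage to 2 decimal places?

Binomial terms of (0.601 + 0.399)^3: M 0.2171, M+2 0.4324, M+4 0.2870, M+6 0.0635 → M+2 is the base peak.
P(M+2) = C(3,1) × 0.601^2 × 0.399^1 = 3 × 0.361201 × 0.3990 = 0.432358 (base)
P(M+6) = C(3,3) × 0.601^0 × 0.399^3 = 1 × 1.0000 × 0.0635212 = 0.063521
Relative intensity = 0.063521 / 0.432358 × 100 = 14.69

14.69%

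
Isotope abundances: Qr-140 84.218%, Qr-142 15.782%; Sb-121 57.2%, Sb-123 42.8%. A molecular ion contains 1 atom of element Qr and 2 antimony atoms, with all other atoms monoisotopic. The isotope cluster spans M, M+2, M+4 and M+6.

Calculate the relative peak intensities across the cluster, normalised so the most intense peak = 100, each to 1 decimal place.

59.4 : 100.0 : 49.9 : 6.2

Element Qr pattern (n=1): 0.84218 : 0.15782
Antimony pattern (n=2): 0.327184 : 0.489632 : 0.183184
Convolve the two distributions (both contribute in 2-u steps):
  M: 0.84218×0.327184 = 0.275548
  M+2: 0.84218×0.489632 + 0.15782×0.327184 = 0.463994
  M+4: 0.84218×0.183184 + 0.15782×0.489632 = 0.231548
  M+6: 0.15782×0.183184 = 0.028910
Scale to base peak (0.463994) = 100: 59.4 : 100.0 : 49.9 : 6.2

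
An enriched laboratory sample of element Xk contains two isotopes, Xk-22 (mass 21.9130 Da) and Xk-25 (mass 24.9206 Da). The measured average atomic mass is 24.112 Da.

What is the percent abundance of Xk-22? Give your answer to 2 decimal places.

Writing the weighted mean with unknown fraction x of Xk-22:
21.9130·x + 24.9206·(1 − x) = 24.112
(21.9130 − 24.9206)·x = 24.112 − 24.9206
x = -0.8086 / -3.0076 = 0.26885 → 26.89% Xk-22, 73.11% Xk-25.

26.89%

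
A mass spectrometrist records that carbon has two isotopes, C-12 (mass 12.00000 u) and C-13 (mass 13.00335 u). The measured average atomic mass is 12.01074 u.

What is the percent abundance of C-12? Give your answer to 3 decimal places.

With x = fraction of C-12 (so C-13 is 1 − x):
12.00000·x + 13.00335·(1 − x) = 12.01074
(12.00000 − 13.00335)·x = 12.01074 − 13.00335
x = -0.99261 / -1.00335 = 0.98930 → 98.930% C-12, 1.070% C-13.

98.930%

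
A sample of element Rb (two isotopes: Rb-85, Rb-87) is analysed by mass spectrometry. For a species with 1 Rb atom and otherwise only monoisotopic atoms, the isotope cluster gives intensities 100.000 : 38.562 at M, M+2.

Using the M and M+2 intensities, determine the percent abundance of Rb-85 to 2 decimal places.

72.17%

If p is the fraction of Rb that is Rb-85, then I(M+2)/I(M) = [C(1,1)·p^0·(1−p)] / p^1 = 1·(1−p)/p = 38.562/100.000 = 0.3856
(1−p)/p = 0.3856/1 = 0.3856  ⇒  p = 1/(1 + 0.3856) = 0.7217
Rb-85: 72.17%, Rb-87: 27.83%.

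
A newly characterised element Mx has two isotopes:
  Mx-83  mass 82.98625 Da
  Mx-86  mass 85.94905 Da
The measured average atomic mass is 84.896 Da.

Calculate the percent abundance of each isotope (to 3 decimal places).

With x = fraction of Mx-83 (so Mx-86 is 1 − x):
82.98625·x + 85.94905·(1 − x) = 84.896
(82.98625 − 85.94905)·x = 84.896 − 85.94905
x = -1.05305 / -2.96280 = 0.35542 → 35.542% Mx-83, 64.458% Mx-86.

Mx-83: 35.542%, Mx-86: 64.458%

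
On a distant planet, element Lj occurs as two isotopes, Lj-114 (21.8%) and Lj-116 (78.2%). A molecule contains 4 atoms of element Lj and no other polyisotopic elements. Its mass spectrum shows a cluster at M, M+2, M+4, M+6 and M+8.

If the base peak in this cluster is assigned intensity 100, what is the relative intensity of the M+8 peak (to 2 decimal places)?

89.68

Binomial terms of (0.218 + 0.782)^4: M 0.0023, M+2 0.0324, M+4 0.1744, M+6 0.4170, M+8 0.3740 → M+6 is the base peak.
P(M+6) = C(4,3) × 0.218^1 × 0.782^3 = 4 × 0.2180 × 0.47821177 = 0.417001 (base)
P(M+8) = C(4,4) × 0.218^0 × 0.782^4 = 1 × 1.0000 × 0.3739616 = 0.373962
Relative intensity = 0.373962 / 0.417001 × 100 = 89.68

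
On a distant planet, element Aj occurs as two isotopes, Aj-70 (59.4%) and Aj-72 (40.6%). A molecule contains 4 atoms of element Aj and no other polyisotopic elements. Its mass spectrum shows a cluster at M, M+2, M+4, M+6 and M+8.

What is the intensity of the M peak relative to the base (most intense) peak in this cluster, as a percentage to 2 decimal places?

35.68%

Binomial terms of (0.594 + 0.406)^4: M 0.1245, M+2 0.3404, M+4 0.3490, M+6 0.1590, M+8 0.0272 → M+4 is the base peak.
P(M+4) = C(4,2) × 0.594^2 × 0.406^2 = 6 × 0.352836 × 0.164836 = 0.348960 (base)
P(M) = C(4,0) × 0.594^4 × 0.406^0 = 1 × 0.12449324 × 1.0000 = 0.124493
Relative intensity = 0.124493 / 0.348960 × 100 = 35.68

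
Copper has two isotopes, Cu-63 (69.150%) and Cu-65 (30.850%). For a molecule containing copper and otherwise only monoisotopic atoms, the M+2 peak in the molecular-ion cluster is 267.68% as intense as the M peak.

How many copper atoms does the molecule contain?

6

With n Cu atoms, P(M+2)/P(M) = C(n,1)·p^(n−1)q / p^n = n·q/p = n · 0.30850/0.69150.
n = 2.6768 × 0.69150/0.30850 = 6.00 ≈ 6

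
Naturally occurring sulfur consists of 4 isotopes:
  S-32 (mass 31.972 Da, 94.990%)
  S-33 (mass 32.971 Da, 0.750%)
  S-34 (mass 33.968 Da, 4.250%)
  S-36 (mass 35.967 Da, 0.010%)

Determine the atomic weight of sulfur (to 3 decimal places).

Average mass = Σ (abundance × isotope mass) = 0.94990 × 31.972 + 0.00750 × 32.971 + 0.04250 × 33.968 + 0.00010 × 35.967
= 30.3702 + 0.2473 + 1.4436 + 0.0036 = 32.0647 Da

32.065 Da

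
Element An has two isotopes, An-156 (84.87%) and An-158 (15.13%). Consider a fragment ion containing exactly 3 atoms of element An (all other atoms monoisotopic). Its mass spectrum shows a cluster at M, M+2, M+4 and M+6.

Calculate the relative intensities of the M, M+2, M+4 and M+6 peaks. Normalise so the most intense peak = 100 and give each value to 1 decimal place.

100.0 : 53.5 : 9.5 : 0.6

Each An atom is independently An-156 (p = 0.8487) or An-158 (q = 0.1513); the cluster is the binomial expansion (p + q)^3.
P(M) = 0.8487^3 = 0.611312
P(M+2) = 3 × 0.8487^2 × 0.1513^1 = 0.326940
P(M+4) = 3 × 0.8487^1 × 0.1513^2 = 0.058285
P(M+6) = 0.1513^3 = 0.003464
The M peak is largest (0.611312); scaling to 100 gives 100.0 : 53.5 : 9.5 : 0.6.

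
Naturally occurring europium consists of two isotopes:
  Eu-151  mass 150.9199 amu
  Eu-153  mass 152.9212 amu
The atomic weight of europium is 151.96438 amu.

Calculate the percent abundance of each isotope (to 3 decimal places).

Eu-151: 47.810%, Eu-153: 52.190%

With x = fraction of Eu-151 (so Eu-153 is 1 − x):
150.9199·x + 152.9212·(1 − x) = 151.96438
(150.9199 − 152.9212)·x = 151.96438 − 152.9212
x = -0.95682 / -2.0013 = 0.47810 → 47.810% Eu-151, 52.190% Eu-153.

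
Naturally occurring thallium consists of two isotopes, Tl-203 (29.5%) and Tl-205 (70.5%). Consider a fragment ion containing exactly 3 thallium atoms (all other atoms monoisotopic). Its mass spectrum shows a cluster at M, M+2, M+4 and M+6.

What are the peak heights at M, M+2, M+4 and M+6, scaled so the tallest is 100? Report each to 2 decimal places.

5.84 : 41.84 : 100.00 : 79.66

Each Tl atom is independently Tl-203 (p = 0.295) or Tl-205 (q = 0.705); the cluster is the binomial expansion (p + q)^3.
P(M) = 0.295^3 = 0.025672
P(M+2) = 3 × 0.295^2 × 0.705^1 = 0.184058
P(M+4) = 3 × 0.295^1 × 0.705^2 = 0.439867
P(M+6) = 0.705^3 = 0.350403
The M+4 peak is largest (0.439867); scaling to 100 gives 5.84 : 41.84 : 100.00 : 79.66.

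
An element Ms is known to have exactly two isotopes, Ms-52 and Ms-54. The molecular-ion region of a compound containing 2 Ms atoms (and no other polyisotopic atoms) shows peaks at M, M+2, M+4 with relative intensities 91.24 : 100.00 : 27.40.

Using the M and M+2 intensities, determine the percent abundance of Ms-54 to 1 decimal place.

35.4%

Let p = fractional abundance of Ms-52. I(M+2)/I(M) = [C(2,1)·p^1·(1−p)] / p^2 = 2·(1−p)/p = 100.00/91.24 = 1.0960
(1−p)/p = 1.0960/2 = 0.5480  ⇒  p = 1/(1 + 0.5480) = 0.6460
Ms-52: 64.6%, Ms-54: 35.4%.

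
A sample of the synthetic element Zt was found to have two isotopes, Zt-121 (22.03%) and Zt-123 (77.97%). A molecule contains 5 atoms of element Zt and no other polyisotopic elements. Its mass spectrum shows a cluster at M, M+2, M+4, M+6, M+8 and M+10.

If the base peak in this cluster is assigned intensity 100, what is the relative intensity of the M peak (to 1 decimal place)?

0.1

Term probabilities: M 0.0005, M+2 0.0092, M+4 0.0650, M+6 0.2300, M+8 0.4071, M+10 0.2882. Base peak = M+8.
P(M+8) = C(5,4) × 0.2203^1 × 0.7797^4 = 5 × 0.2203 × 0.36958143 = 0.407094 (base)
P(M) = C(5,0) × 0.2203^5 × 0.7797^0 = 1 × 0.00051889 × 1.0000 = 0.000519
Relative intensity = 0.000519 / 0.407094 × 100 = 0.1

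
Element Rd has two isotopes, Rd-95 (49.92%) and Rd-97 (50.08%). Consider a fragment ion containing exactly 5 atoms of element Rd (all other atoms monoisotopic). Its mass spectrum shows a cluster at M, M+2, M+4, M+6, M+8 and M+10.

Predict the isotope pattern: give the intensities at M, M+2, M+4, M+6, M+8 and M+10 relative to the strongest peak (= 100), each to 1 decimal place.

Expanding (0.4992 + 0.5008)^5:
P(M) = 0.4992^5 = 0.031001
P(M+2) = 5 × 0.4992^4 × 0.5008^1 = 0.155501
P(M+4) = 10 × 0.4992^3 × 0.5008^2 = 0.311998
P(M+6) = 10 × 0.4992^2 × 0.5008^3 = 0.312998
P(M+8) = 5 × 0.4992^1 × 0.5008^4 = 0.157001
P(M+10) = 0.5008^5 = 0.031501
The M+6 peak is largest (0.312998); scaling to 100 gives 9.9 : 49.7 : 99.7 : 100.0 : 50.2 : 10.1.

9.9 : 49.7 : 99.7 : 100.0 : 50.2 : 10.1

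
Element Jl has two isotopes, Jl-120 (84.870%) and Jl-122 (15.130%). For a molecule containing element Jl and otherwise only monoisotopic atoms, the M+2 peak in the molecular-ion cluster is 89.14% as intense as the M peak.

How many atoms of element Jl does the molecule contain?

With n Jl atoms, P(M+2)/P(M) = C(n,1)·p^(n−1)q / p^n = n·q/p = n · 0.15130/0.84870.
n = 0.8914 × 0.84870/0.15130 = 5.00 ≈ 5

5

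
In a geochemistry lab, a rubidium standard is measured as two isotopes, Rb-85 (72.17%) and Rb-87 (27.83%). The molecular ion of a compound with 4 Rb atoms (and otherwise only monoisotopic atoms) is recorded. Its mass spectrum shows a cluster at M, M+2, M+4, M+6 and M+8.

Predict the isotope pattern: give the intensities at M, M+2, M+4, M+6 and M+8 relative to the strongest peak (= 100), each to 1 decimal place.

Each Rb atom is independently Rb-85 (p = 0.7217) or Rb-87 (q = 0.2783); the cluster is the binomial expansion (p + q)^4.
P(M) = 0.7217^4 = 0.271286
P(M+2) = 4 × 0.7217^3 × 0.2783^1 = 0.418450
P(M+4) = 6 × 0.7217^2 × 0.2783^2 = 0.242042
P(M+6) = 4 × 0.7217^1 × 0.2783^3 = 0.062224
P(M+8) = 0.2783^4 = 0.005999
The M+2 peak is largest (0.418450); scaling to 100 gives 64.8 : 100.0 : 57.8 : 14.9 : 1.4.

64.8 : 100.0 : 57.8 : 14.9 : 1.4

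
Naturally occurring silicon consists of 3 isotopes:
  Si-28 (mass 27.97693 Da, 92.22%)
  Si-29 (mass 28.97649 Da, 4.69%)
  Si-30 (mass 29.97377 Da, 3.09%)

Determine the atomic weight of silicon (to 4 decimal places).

Average mass = Σ (abundance × isotope mass) = 0.9222 × 27.97693 + 0.0469 × 28.97649 + 0.0309 × 29.97377
= 25.800325 + 1.358997 + 0.926189 = 28.085511 Da

28.0855 Da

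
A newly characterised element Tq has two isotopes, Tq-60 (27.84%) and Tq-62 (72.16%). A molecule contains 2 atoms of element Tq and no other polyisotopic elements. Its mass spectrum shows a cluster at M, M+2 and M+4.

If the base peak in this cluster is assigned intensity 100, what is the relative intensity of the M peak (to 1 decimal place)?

14.9

(0.2784 + 0.7216)^2 gives M 0.0775, M+2 0.4018, M+4 0.5207; the largest is M+4.
P(M+4) = C(2,2) × 0.2784^0 × 0.7216^2 = 1 × 1.0000 × 0.52070656 = 0.520707 (base)
P(M) = C(2,0) × 0.2784^2 × 0.7216^0 = 1 × 0.07750656 × 1.0000 = 0.077507
Relative intensity = 0.077507 / 0.520707 × 100 = 14.9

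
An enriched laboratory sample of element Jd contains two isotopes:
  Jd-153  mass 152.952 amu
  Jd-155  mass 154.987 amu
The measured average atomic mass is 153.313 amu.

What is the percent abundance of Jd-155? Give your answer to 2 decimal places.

17.74%

Writing the weighted mean with unknown fraction x of Jd-153:
152.952·x + 154.987·(1 − x) = 153.313
(152.952 − 154.987)·x = 153.313 − 154.987
x = -1.674 / -2.035 = 0.82260 → 82.26% Jd-153, 17.74% Jd-155.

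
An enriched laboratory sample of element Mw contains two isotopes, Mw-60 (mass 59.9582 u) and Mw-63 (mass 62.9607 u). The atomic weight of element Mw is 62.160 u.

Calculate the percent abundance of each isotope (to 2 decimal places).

Mw-60: 26.67%, Mw-63: 73.33%

Let x be the fractional abundance of Mw-60; then Mw-63 has abundance 1 − x.
59.9582·x + 62.9607·(1 − x) = 62.160
(59.9582 − 62.9607)·x = 62.160 − 62.9607
x = -0.8007 / -3.0025 = 0.26668 → 26.67% Mw-60, 73.33% Mw-63.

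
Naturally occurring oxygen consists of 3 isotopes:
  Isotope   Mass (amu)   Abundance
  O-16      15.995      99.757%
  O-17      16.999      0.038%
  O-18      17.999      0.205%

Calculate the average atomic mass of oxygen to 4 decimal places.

Ar = Σ fᵢ·mᵢ = 0.99757 × 15.995 + 0.00038 × 16.999 + 0.00205 × 17.999
= 15.95613 + 0.00646 + 0.03690 = 15.99949 amu

15.9995 amu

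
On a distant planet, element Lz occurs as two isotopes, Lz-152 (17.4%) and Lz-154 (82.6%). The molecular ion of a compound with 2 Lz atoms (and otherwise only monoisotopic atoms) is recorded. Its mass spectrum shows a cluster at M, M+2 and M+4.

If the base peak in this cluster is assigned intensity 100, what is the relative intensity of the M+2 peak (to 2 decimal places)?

42.13

Binomial terms of (0.174 + 0.826)^2: M 0.0303, M+2 0.2874, M+4 0.6823 → M+4 is the base peak.
P(M+4) = C(2,2) × 0.174^0 × 0.826^2 = 1 × 1.0000 × 0.682276 = 0.682276 (base)
P(M+2) = C(2,1) × 0.174^1 × 0.826^1 = 2 × 0.1740 × 0.8260 = 0.287448
Relative intensity = 0.287448 / 0.682276 × 100 = 42.13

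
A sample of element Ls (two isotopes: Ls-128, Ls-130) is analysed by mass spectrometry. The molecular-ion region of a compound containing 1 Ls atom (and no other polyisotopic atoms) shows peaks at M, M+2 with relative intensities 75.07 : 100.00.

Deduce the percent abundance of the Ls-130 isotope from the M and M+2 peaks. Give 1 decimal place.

57.1%

Let p = fractional abundance of Ls-128. I(M+2)/I(M) = [C(1,1)·p^0·(1−p)] / p^1 = 1·(1−p)/p = 100.00/75.07 = 1.3321
(1−p)/p = 1.3321/1 = 1.3321  ⇒  p = 1/(1 + 1.3321) = 0.4288
Ls-128: 42.9%, Ls-130: 57.1%.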